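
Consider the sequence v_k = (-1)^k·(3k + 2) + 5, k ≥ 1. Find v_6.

(-1)^6 = 1; 3k + 2 at k=6 is 20; so v_6 = 25.

25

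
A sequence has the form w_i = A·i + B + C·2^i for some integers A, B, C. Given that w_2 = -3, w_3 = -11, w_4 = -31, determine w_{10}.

-3031

The three given values yield: 2A + B + 4C = -3; 3A + B + 8C = -11; 4A + B + 16C = -31.
Subtracting the first from the second: A + 4C = -8.
Subtracting the second from the third: A + 8C = -20.
Solving: C = -3, A = 4, then B = 1.
So w_i = 4·i + 1 + (-3)·2^i; at i=10 this is -3031.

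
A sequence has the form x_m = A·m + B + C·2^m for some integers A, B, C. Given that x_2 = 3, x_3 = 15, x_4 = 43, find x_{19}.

Write the equations: 2A + B + 4C = 3; 3A + B + 8C = 15; 4A + B + 16C = 43.
Subtracting the first from the second: A + 4C = 12.
Subtracting the second from the third: A + 8C = 28.
Solving: C = 4, A = -4, then B = -5.
Therefore x_{19} = -76 + (-5) + 4·524288 = 2097071.

2097071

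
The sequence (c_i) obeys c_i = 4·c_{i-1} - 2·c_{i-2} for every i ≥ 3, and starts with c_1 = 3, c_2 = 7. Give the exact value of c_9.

34224

Compute successive terms:
c_3 = 22  c_4 = 74  c_5 = 252  c_6 = 860  c_7 = 2936  c_8 = 10024  c_9 = 34224.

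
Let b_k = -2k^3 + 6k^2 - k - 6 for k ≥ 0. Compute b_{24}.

b_{24} = -2·24^3 + 6·24^2 - 1·24 - 6 = -24222.

-24222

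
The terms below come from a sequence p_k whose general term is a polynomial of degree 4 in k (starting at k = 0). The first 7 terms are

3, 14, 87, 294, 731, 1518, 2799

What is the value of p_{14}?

56031

1st diffs: 11, 73, 207, 437, 787, 1281.
2nd diffs: 62, 134, 230, 350, 494.
3rd diffs: 72, 96, 120, 144.
4th diffs: 24, 24, 24 (constant).
Newton forward-difference form: p_k = 3 + 11·C(k,1) + 62·C(k,2) + 72·C(k,3) + 24·C(k,4).
At k = 14: k = 14, so p_{14} = 3 + 154 + 5642 + 26208 + 24024 = 56031.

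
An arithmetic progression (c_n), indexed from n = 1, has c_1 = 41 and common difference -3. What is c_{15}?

c_n = 41 + (n - 1)·(-3).
c_{15} = 41 + 14·(-3) = -1.

-1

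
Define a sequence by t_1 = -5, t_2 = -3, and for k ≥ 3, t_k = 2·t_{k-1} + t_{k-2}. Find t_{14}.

-169683

Step forward from the initial values:
t_3 = -11, t_4 = -25, t_5 = -61, …, t_{11} = -12059, t_{12} = -29113, t_{13} = -70285, t_{14} = -169683.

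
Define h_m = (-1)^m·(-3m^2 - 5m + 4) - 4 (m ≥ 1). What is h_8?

-232

(-1)^8 = 1; -3m^2 - 5m + 4 at m=8 is -228; so h_8 = -232.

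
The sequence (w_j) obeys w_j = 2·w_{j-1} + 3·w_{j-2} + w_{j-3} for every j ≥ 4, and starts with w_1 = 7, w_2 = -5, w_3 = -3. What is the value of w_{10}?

w_4 = -14  w_5 = -42  w_6 = -129  w_7 = -398  w_8 = -1225  w_9 = -3773  w_{10} = -11619.

-11619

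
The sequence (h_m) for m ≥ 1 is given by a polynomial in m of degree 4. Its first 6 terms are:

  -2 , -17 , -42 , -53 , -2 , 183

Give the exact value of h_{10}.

1st diffs: -15, -25, -11, 51, 185.
2nd diffs: -10, 14, 62, 134.
3rd diffs: 24, 48, 72.
4th diffs: 24, 24 (constant).
So h_m = m^4 - 6m^3 + 6m^2 - 6m + 3.
Evaluating at m = 10 gives h_{10} = 4543.

4543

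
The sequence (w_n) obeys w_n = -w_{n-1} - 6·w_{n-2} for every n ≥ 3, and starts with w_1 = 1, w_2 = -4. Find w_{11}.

13666

w_3 = -2; w_4 = 26; w_5 = -14; w_6 = -142; w_7 = 226; w_8 = 626; w_9 = -1982; w_{10} = -1774; w_{11} = 13666.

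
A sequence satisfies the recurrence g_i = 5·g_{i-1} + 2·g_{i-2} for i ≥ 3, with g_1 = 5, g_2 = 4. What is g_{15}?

Applying the relation repeatedly:
g_3 = 30  g_4 = 158  g_5 = 850  …  g_{12} = 109771878  g_{13} = 589725410  g_{14} = 3168170806  g_{15} = 17020304850.

17020304850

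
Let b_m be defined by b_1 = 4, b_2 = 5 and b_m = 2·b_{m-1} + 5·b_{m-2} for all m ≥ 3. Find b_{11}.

525830

Applying the relation repeatedly:
b_3 = 30  b_4 = 85  b_5 = 320  b_6 = 1065  b_7 = 3730  b_8 = 12785  b_9 = 44220  b_{10} = 152365  b_{11} = 525830.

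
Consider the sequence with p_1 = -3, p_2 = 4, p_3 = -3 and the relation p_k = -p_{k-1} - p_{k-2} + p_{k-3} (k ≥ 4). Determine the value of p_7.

Iterate the recurrence:
p_4 = -4;  p_5 = 11;  p_6 = -10;  p_7 = -5.

-5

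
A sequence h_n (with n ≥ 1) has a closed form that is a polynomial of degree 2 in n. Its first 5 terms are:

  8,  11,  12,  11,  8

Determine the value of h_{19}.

-244

1st diffs: 3, 1, -1, -3.
2nd diffs: -2, -2, -2 (constant).
Newton forward-difference form: h_n = 8 + 3·C(n-1,1) + (-2)·C(n-1,2).
At n = 19: n-1 = 18, so h_{19} = 8 + 54 - 306 = -244.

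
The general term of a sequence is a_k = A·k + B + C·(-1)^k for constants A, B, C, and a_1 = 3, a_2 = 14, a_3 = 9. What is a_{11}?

33

Write the equations: A + B - C = 3; 2A + B + C = 14; 3A + B - C = 9.
Subtracting the first from the second: A + 2C = 11.
Subtracting the second from the third: A - 2C = -5.
Solving: C = 4, A = 3, then B = 4.
Hence a_{11} = 3·11 + 4 + 4·(-1) = 33.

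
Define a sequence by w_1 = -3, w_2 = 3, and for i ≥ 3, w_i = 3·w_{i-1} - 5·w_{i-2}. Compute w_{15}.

w_3 = 24; w_4 = 57; w_5 = 51; …; w_{12} = 27732; w_{13} = -1299; w_{14} = -142557; w_{15} = -421176.

-421176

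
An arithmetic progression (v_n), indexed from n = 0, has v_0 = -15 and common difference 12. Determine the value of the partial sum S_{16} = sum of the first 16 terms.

1200

v_n = -15 + (n - 0)·12.
v_{15} = 165; S = 16·(-15 + 165)/2 = 1200.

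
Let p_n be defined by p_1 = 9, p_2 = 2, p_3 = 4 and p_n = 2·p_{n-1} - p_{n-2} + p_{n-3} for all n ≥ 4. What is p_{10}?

p_4 = 15; p_5 = 28; p_6 = 45; p_7 = 77; p_8 = 137; p_9 = 242; p_{10} = 424.

424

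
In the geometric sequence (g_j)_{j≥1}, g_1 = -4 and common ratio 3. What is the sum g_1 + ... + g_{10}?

-118096

g_j = (-4)·3^(j-1).
S = (-4)·(3^10 - 1)/(3 - 1) = (-4)·(59049 - 1)/(2) = -118096.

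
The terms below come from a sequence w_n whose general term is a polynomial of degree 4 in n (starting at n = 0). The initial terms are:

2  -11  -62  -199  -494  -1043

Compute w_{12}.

-25102

1st diffs: -13, -51, -137, -295, -549.
2nd diffs: -38, -86, -158, -254.
3rd diffs: -48, -72, -96.
4th diffs: -24, -24 (constant).
Newton forward-difference form: w_n = 2 + (-13)·C(n,1) + (-38)·C(n,2) + (-48)·C(n,3) + (-24)·C(n,4).
At n = 12: n = 12, so w_{12} = 2 - 156 - 2508 - 10560 - 11880 = -25102.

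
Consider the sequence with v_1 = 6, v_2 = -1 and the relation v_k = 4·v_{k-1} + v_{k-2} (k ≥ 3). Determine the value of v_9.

9654

Compute successive terms:
v_3 = 2, v_4 = 7, v_5 = 30, v_6 = 127, v_7 = 538, v_8 = 2279, v_9 = 9654.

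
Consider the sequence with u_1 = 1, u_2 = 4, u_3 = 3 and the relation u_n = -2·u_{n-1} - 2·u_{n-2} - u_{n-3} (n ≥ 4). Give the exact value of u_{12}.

-13

Compute successive terms:
u_4 = -15, u_5 = 20, u_6 = -13, u_7 = 1, u_8 = 4, u_9 = 3, u_{10} = -15, u_{11} = 20, u_{12} = -13.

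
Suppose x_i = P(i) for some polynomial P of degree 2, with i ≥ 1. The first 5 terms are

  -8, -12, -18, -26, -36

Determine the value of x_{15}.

-246

1st diffs: -4, -6, -8, -10.
2nd diffs: -2, -2, -2 (constant).
So x_i = -i^2 - i - 6.
Evaluating at i = 15 gives x_{15} = -246.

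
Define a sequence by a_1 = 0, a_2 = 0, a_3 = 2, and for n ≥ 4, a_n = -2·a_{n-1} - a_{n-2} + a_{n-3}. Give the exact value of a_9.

Applying the relation repeatedly:
a_4 = -4; a_5 = 6; a_6 = -6; a_7 = 2; a_8 = 8; a_9 = -24.

-24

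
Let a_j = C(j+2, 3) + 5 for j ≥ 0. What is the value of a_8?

C(10, 3) = 120, so a_8 = 125.

125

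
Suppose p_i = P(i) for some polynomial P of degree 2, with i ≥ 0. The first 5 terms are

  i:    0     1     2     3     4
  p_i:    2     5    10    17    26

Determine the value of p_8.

82

1st diffs: 3, 5, 7, 9.
2nd diffs: 2, 2, 2 (constant).
So p_i = i^2 + 2i + 2.
Evaluating at i = 8 gives p_8 = 82.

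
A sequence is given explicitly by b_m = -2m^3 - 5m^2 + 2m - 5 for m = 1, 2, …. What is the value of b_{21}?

b_{21} = -2·21^3 - 5·21^2 + 2·21 - 5 = -20690.

-20690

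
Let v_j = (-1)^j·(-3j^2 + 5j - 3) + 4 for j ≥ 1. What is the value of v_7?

(-1)^7 = -1; -3j^2 + 5j - 3 at j=7 is -115; so v_7 = 119.

119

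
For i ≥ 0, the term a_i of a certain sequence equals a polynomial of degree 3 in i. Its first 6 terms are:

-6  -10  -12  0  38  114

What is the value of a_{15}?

5604

1st diffs: -4, -2, 12, 38, 76.
2nd diffs: 2, 14, 26, 38.
3rd diffs: 12, 12, 12 (constant).
So a_i = 2i^3 - 5i^2 - i - 6.
Evaluating at i = 15 gives a_{15} = 5604.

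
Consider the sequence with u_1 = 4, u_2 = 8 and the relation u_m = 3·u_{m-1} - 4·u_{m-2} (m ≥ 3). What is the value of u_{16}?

-69128

Applying the relation repeatedly:
u_3 = 8;  u_4 = -8;  u_5 = -56;  …;  u_{13} = -7736;  u_{14} = -32392;  u_{15} = -66232;  u_{16} = -69128.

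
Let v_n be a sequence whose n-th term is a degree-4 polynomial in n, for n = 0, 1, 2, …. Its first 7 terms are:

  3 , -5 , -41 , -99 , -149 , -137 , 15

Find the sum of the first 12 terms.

1st diffs: -8, -36, -58, -50, 12, 152.
2nd diffs: -28, -22, 8, 62, 140.
3rd diffs: 6, 30, 54, 78.
4th diffs: 24, 24, 24 (constant).
Newton forward-difference form: v_n = 3 + (-8)·C(n,1) + (-28)·C(n,2) + 6·C(n,3) + 24·C(n,4).
Continuing: …, 409, 1171, 2451, 4423, …, v_{11} = 7285.
Summing n = 0..11 (12 terms) gives 15326.

15326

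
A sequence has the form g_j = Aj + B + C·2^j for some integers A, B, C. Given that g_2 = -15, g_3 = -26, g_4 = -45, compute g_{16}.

Write the equations: 2A + B + 4C = -15; 3A + B + 8C = -26; 4A + B + 16C = -45.
Subtracting the first from the second: A + 4C = -11.
Subtracting the second from the third: A + 8C = -19.
Solving: C = -2, A = -3, then B = -1.
Hence g_{16} = -3·16 + (-1) + (-2)·65536 = -131121.

-131121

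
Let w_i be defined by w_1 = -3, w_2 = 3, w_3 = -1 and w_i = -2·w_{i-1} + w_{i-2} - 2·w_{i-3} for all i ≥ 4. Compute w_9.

-1365

Compute successive terms:
w_4 = 11; w_5 = -29; w_6 = 71; w_7 = -193; w_8 = 515; w_9 = -1365.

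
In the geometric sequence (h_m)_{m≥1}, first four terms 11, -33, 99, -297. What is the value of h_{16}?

Common ratio r = -3.
h_m = 11·(-3)^(m-1).
h_{16} = 11·(-3)^15 = -157837977.

-157837977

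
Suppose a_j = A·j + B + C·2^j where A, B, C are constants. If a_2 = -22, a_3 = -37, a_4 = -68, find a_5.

Write the equations: 2A + B + 4C = -22; 3A + B + 8C = -37; 4A + B + 16C = -68.
Subtracting the first from the second: A + 4C = -15.
Subtracting the second from the third: A + 8C = -31.
Solving: C = -4, A = 1, then B = -8.
Hence a_5 = 1·5 + (-8) + (-4)·32 = -131.

-131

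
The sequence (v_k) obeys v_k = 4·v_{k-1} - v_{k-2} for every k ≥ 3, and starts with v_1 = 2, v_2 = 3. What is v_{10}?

99907

v_3 = 10  v_4 = 37  v_5 = 138  v_6 = 515  v_7 = 1922  v_8 = 7173  v_9 = 26770  v_{10} = 99907.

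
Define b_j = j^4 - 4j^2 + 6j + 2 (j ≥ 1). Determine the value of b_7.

b_7 = 1·7^4 - 4·7^2 + 6·7 + 2 = 2249.

2249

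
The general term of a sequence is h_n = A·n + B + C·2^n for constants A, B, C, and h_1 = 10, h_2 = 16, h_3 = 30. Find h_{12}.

The three given values yield: A + B + 2C = 10; 2A + B + 4C = 16; 3A + B + 8C = 30.
Subtracting the first from the second: A + 2C = 6.
Subtracting the second from the third: A + 4C = 14.
Solving: C = 4, A = -2, then B = 4.
Hence h_{12} = -2·12 + 4 + 4·4096 = 16364.

16364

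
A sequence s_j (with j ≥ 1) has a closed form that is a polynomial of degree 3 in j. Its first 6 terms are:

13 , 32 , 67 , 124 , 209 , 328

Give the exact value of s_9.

1st diffs: 19, 35, 57, 85, 119.
2nd diffs: 16, 22, 28, 34.
3rd diffs: 6, 6, 6 (constant).
Newton forward-difference form: s_j = 13 + 19·C(j-1,1) + 16·C(j-1,2) + 6·C(j-1,3).
At j = 9: j-1 = 8, so s_9 = 13 + 152 + 448 + 336 = 949.

949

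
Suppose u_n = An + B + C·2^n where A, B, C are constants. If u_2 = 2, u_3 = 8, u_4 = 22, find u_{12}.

8166

Write the equations: 2A + B + 4C = 2; 3A + B + 8C = 8; 4A + B + 16C = 22.
Subtracting the first from the second: A + 4C = 6.
Subtracting the second from the third: A + 8C = 14.
Solving: C = 2, A = -2, then B = -2.
Hence u_{12} = -2·12 + (-2) + 2·4096 = 8166.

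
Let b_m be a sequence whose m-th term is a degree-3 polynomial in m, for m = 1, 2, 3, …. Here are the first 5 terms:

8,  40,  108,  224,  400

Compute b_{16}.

1st diffs: 32, 68, 116, 176.
2nd diffs: 36, 48, 60.
3rd diffs: 12, 12 (constant).
So b_m = 2m^3 + 6m^2.
Evaluating at m = 16 gives b_{16} = 9728.

9728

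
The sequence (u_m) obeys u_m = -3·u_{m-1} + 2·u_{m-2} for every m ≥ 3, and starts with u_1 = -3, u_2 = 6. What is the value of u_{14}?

27651084

Iterate the recurrence:
u_3 = -24  u_4 = 84  u_5 = -300  …  u_{11} = -612060  u_{12} = 2179884  u_{13} = -7763772  u_{14} = 27651084.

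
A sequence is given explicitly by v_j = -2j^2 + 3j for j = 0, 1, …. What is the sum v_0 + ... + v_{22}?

Over j = 0..22: Σj = 253, Σj² = 3795.
Total = (-2)·3795 + (3)·253 = -6831.

-6831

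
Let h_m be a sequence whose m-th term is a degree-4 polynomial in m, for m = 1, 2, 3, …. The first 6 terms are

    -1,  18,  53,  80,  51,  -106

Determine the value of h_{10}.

-4294

1st diffs: 19, 35, 27, -29, -157.
2nd diffs: 16, -8, -56, -128.
3rd diffs: -24, -48, -72.
4th diffs: -24, -24 (constant).
Newton forward-difference form: h_m = -1 + 19·C(m-1,1) + 16·C(m-1,2) + (-24)·C(m-1,3) + (-24)·C(m-1,4).
At m = 10: m-1 = 9, so h_{10} = -1 + 171 + 576 - 2016 - 3024 = -4294.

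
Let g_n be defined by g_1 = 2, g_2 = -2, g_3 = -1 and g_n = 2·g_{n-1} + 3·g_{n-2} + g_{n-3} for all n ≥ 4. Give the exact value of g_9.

-1546

Step forward from the initial values:
g_4 = -6, g_5 = -17, g_6 = -53, g_7 = -163, g_8 = -502, g_9 = -1546.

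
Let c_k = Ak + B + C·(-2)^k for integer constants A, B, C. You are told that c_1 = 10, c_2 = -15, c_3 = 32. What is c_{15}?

131060

Write the equations: A + B - 2C = 10; 2A + B + 4C = -15; 3A + B - 8C = 32.
Subtracting the first from the second: A + 6C = -25.
Subtracting the second from the third: A - 12C = 47.
Solving: C = -4, A = -1, then B = 3.
So c_k = -1·k + 3 + (-4)·(-2)^k; at k=15 this is 131060.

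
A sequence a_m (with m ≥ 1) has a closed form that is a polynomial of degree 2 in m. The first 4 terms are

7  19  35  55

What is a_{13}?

415

1st diffs: 12, 16, 20.
2nd diffs: 4, 4 (constant).
So a_m = 2m^2 + 6m - 1.
Evaluating at m = 13 gives a_{13} = 415.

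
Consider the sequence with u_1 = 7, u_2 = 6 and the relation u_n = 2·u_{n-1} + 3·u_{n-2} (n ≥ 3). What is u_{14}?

Iterate the recurrence:
u_3 = 33;  u_4 = 84;  u_5 = 267;  …;  u_{11} = 191913;  u_{12} = 575724;  u_{13} = 1727187;  u_{14} = 5181546.
(Characteristic roots are 3 and -1.)

5181546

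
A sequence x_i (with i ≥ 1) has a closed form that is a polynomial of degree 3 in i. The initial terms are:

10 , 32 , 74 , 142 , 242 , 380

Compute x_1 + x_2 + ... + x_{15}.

1st diffs: 22, 42, 68, 100, 138.
2nd diffs: 20, 26, 32, 38.
3rd diffs: 6, 6, 6 (constant).
Newton forward-difference form: x_i = 10 + 22·C(i-1,1) + 20·C(i-1,2) + 6·C(i-1,3).
Continuing: …, 562, 794, 1082, 1432, …, x_{15} = 4322.
Summing i = 1..15 (15 terms) gives 19750.

19750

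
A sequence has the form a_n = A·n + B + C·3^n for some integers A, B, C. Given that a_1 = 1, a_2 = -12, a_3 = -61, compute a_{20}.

At n = 1, 2, 3: A + B + 3C = 1; 2A + B + 9C = -12; 3A + B + 27C = -61.
Subtracting the first from the second: A + 6C = -13.
Subtracting the second from the third: A + 18C = -49.
Solving: C = -3, A = 5, then B = 5.
Hence a_{20} = 5·20 + 5 + (-3)·3486784401 = -10460353098.

-10460353098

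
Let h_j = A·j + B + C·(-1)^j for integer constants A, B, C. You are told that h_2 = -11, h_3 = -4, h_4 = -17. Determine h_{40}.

The three given values yield: 2A + B + C = -11; 3A + B - C = -4; 4A + B + C = -17.
Subtracting the first from the second: A - 2C = 7.
Subtracting the second from the third: A + 2C = -13.
Solving: C = -5, A = -3, then B = 0.
Therefore h_{40} = -120 + 0 + (-5)·1 = -125.

-125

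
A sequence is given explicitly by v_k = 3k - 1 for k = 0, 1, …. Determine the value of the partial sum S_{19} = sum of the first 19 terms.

Over k = 0..18: Σk = 171.
Total = (3)·171 + (-1)·19 = 494.

494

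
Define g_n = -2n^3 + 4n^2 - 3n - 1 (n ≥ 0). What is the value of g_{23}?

g_{23} = -2·23^3 + 4·23^2 - 3·23 - 1 = -22288.

-22288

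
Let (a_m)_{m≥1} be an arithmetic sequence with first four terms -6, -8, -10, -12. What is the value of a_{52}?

Common difference d = -2.
a_m = -6 + (m - 1)·(-2).
a_{52} = -6 + 51·(-2) = -108.

-108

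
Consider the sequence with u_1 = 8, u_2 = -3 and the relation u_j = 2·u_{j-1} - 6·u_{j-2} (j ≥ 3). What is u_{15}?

Step forward from the initial values:
u_3 = -54; u_4 = -90; u_5 = 144; …; u_{12} = 143712; u_{13} = -94464; u_{14} = -1051200; u_{15} = -1535616.

-1535616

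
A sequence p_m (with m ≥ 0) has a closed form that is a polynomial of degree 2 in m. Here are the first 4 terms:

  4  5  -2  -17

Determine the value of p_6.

1st diffs: 1, -7, -15.
2nd diffs: -8, -8 (constant).
So p_m = -4m^2 + 5m + 4.
Evaluating at m = 6 gives p_6 = -110.

-110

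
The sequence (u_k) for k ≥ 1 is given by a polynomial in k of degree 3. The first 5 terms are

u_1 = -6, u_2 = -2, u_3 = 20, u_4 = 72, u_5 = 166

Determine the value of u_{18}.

1st diffs: 4, 22, 52, 94.
2nd diffs: 18, 30, 42.
3rd diffs: 12, 12 (constant).
So u_k = 2k^3 - 3k^2 - k - 4.
Evaluating at k = 18 gives u_{18} = 10670.

10670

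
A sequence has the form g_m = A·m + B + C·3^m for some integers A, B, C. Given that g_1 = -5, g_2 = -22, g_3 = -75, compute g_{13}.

-4782953

Write the equations: A + B + 3C = -5; 2A + B + 9C = -22; 3A + B + 27C = -75.
Subtracting the first from the second: A + 6C = -17.
Subtracting the second from the third: A + 18C = -53.
Solving: C = -3, A = 1, then B = 3.
Hence g_{13} = 1·13 + 3 + (-3)·1594323 = -4782953.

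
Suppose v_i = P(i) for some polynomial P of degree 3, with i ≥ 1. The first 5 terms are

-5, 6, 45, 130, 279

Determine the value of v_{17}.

13611

1st diffs: 11, 39, 85, 149.
2nd diffs: 28, 46, 64.
3rd diffs: 18, 18 (constant).
So v_i = 3i^3 - 4i^2 + 2i - 6.
Evaluating at i = 17 gives v_{17} = 13611.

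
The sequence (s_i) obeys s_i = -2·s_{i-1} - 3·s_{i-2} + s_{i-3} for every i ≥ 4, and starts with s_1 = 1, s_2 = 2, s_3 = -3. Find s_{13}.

2052

Compute successive terms:
s_4 = 1, s_5 = 9, s_6 = -24, s_7 = 22, s_8 = 37, s_9 = -164, s_{10} = 239, s_{11} = 51, s_{12} = -983, s_{13} = 2052.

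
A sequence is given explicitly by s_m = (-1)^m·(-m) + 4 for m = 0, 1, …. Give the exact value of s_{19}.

23

(-1)^19 = -1; -m at m=19 is -19; so s_{19} = 23.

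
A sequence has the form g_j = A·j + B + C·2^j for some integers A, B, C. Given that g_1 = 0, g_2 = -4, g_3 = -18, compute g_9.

-2502

Write the equations: A + B + 2C = 0; 2A + B + 4C = -4; 3A + B + 8C = -18.
Subtracting the first from the second: A + 2C = -4.
Subtracting the second from the third: A + 4C = -14.
Solving: C = -5, A = 6, then B = 4.
Therefore g_9 = 54 + 4 + (-5)·512 = -2502.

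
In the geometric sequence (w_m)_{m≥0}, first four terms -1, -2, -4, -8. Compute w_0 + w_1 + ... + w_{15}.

-65535

Common ratio r = 2.
w_m = (-1)·2^(m-0).
S = (-1)·(2^16 - 1)/(2 - 1) = (-1)·(65536 - 1)/(1) = -65535.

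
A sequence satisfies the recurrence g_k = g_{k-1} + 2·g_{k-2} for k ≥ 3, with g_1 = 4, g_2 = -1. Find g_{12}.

2045

g_3 = 7  g_4 = 5  g_5 = 19  g_6 = 29  g_7 = 67  g_8 = 125  g_9 = 259  g_{10} = 509  g_{11} = 1027  g_{12} = 2045.
(Characteristic roots are 2 and -1.)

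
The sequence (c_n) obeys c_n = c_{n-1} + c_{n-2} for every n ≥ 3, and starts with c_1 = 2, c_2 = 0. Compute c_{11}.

68

c_3 = 2  c_4 = 2  c_5 = 4  c_6 = 6  c_7 = 10  c_8 = 16  c_9 = 26  c_{10} = 42  c_{11} = 68.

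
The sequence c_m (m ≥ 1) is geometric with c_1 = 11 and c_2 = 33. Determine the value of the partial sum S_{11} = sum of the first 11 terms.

Common ratio r = 3.
c_m = 11·3^(m-1).
S = 11·(3^11 - 1)/(3 - 1) = 11·(177147 - 1)/(2) = 974303.

974303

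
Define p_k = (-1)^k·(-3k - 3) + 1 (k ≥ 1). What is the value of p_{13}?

(-1)^13 = -1; -3k - 3 at k=13 is -42; so p_{13} = 43.

43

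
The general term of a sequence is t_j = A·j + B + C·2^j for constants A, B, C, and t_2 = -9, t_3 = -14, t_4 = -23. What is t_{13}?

-8208

Plug in j = 2, 3, 4: 2A + B + 4C = -9; 3A + B + 8C = -14; 4A + B + 16C = -23.
Subtracting the first from the second: A + 4C = -5.
Subtracting the second from the third: A + 8C = -9.
Solving: C = -1, A = -1, then B = -3.
Therefore t_{13} = -13 + (-3) + (-1)·8192 = -8208.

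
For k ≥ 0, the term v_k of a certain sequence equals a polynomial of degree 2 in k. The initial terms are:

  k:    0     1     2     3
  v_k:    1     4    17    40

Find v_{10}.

481

1st diffs: 3, 13, 23.
2nd diffs: 10, 10 (constant).
So v_k = 5k^2 - 2k + 1.
Evaluating at k = 10 gives v_{10} = 481.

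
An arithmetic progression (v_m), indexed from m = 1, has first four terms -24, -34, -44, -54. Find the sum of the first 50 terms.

-13450

Common difference d = -10.
v_m = -24 + (m - 1)·(-10).
v_{50} = -514; S = 50·(-24 + (-514))/2 = -13450.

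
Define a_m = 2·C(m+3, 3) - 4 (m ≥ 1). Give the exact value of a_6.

C(9, 3) = 84, so a_6 = 164.

164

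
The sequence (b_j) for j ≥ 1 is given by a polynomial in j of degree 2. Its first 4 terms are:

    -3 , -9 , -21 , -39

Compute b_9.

1st diffs: -6, -12, -18.
2nd diffs: -6, -6 (constant).
Newton forward-difference form: b_j = -3 + (-6)·C(j-1,1) + (-6)·C(j-1,2).
At j = 9: j-1 = 8, so b_9 = -3 - 48 - 168 = -219.

-219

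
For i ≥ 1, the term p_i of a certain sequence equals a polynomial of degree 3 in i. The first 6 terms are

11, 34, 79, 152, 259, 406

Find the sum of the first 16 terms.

1st diffs: 23, 45, 73, 107, 147.
2nd diffs: 22, 28, 34, 40.
3rd diffs: 6, 6, 6 (constant).
So p_i = i^3 + 5i^2 + i + 4.
Continuing: …, 599, 844, 1147, 1514, …, p_{16} = 5396.
Summing i = 1..16 (16 terms) gives 26176.

26176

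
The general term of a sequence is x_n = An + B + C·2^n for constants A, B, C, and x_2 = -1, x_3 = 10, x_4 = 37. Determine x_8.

977

The three given values yield: 2A + B + 4C = -1; 3A + B + 8C = 10; 4A + B + 16C = 37.
Subtracting the first from the second: A + 4C = 11.
Subtracting the second from the third: A + 8C = 27.
Solving: C = 4, A = -5, then B = -7.
Therefore x_8 = -40 + (-7) + 4·256 = 977.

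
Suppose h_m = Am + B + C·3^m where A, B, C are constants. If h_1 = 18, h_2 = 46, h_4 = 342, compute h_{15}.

The three given values yield: A + B + 3C = 18; 2A + B + 9C = 46; 4A + B + 81C = 342.
Subtracting the first from the second: A + 6C = 28.
Subtracting the second from the third: 2A + 72C = 296.
Solving: C = 4, A = 4, then B = 2.
So h_m = 4·m + 2 + 4·3^m; at m=15 this is 57395690.

57395690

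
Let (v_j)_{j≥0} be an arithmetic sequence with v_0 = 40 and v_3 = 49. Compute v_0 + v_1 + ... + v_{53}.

6453

Common difference d = (49 - 40) / (3 - 0) = 3.
v_j = 40 + (j - 0)·3.
v_{53} = 199; S = 54·(40 + 199)/2 = 6453.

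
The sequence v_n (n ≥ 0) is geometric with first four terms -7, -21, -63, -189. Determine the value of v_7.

Common ratio r = 3.
v_n = (-7)·3^(n-0).
v_7 = (-7)·3^7 = -15309.

-15309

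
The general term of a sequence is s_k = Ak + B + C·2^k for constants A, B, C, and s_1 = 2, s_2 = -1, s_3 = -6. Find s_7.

-130

At k = 1, 2, 3: A + B + 2C = 2; 2A + B + 4C = -1; 3A + B + 8C = -6.
Subtracting the first from the second: A + 2C = -3.
Subtracting the second from the third: A + 4C = -5.
Solving: C = -1, A = -1, then B = 5.
So s_k = -1·k + 5 + (-1)·2^k; at k=7 this is -130.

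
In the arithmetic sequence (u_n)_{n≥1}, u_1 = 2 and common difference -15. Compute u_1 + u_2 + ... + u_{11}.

u_n = 2 + (n - 1)·(-15).
u_{11} = -148; S = 11·(2 + (-148))/2 = -803.

-803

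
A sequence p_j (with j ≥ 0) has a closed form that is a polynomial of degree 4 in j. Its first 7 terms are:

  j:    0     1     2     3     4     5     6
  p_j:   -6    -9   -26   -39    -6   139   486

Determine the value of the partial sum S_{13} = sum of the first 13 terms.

1st diffs: -3, -17, -13, 33, 145, 347.
2nd diffs: -14, 4, 46, 112, 202.
3rd diffs: 18, 42, 66, 90.
4th diffs: 24, 24, 24 (constant).
Newton forward-difference form: p_j = -6 + (-3)·C(j,1) + (-14)·C(j,2) + 18·C(j,3) + 24·C(j,4).
Continuing: …, 1149, 2266, 3999, 6534, …, p_{12} = 14874.
Summing j = 0..12 (13 terms) gives 39442.

39442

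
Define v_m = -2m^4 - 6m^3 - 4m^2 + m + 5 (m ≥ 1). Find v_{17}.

v_{17} = -2·17^4 - 6·17^3 - 4·17^2 + 1·17 + 5 = -197654.

-197654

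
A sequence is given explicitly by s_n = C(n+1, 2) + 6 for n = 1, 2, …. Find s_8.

C(9, 2) = 36, so s_8 = 42.

42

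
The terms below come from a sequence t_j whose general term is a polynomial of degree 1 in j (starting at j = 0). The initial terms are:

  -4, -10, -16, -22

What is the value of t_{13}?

-82

1st diffs: -6, -6, -6 (constant).
So t_j = -6j - 4.
Evaluating at j = 13 gives t_{13} = -82.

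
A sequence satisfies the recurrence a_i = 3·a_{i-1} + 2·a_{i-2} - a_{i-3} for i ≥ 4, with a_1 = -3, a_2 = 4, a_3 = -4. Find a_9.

Compute successive terms:
a_4 = -1, a_5 = -15, a_6 = -43, a_7 = -158, a_8 = -545, a_9 = -1908.

-1908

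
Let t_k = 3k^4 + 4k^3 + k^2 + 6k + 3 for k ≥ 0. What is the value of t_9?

t_9 = 3·9^4 + 4·9^3 + 1·9^2 + 6·9 + 3 = 22737.

22737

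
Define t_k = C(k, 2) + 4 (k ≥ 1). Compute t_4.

C(4, 2) = 6, so t_4 = 10.

10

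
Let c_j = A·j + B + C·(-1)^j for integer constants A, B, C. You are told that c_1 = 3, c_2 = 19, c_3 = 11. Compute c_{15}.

59

The three given values yield: A + B - C = 3; 2A + B + C = 19; 3A + B - C = 11.
Subtracting the first from the second: A + 2C = 16.
Subtracting the second from the third: A - 2C = -8.
Solving: C = 6, A = 4, then B = 5.
Hence c_{15} = 4·15 + 5 + 6·(-1) = 59.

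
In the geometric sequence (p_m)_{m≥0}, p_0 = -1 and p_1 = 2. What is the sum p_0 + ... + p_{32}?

Common ratio r = -2.
p_m = (-1)·(-2)^(m-0).
S = (-1)·((-2)^33 - 1)/(-2 - 1) = (-1)·(-8589934592 - 1)/(-3) = -2863311531.

-2863311531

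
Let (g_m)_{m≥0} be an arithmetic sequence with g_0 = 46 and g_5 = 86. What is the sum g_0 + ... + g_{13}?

Common difference d = (86 - 46) / (5 - 0) = 8.
g_m = 46 + (m - 0)·8.
g_{13} = 150; S = 14·(46 + 150)/2 = 1372.

1372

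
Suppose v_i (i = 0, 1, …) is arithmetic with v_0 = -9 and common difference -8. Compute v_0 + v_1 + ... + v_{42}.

v_i = -9 + (i - 0)·(-8).
v_{42} = -345; S = 43·(-9 + (-345))/2 = -7611.

-7611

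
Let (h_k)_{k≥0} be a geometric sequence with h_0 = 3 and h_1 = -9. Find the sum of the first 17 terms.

Common ratio r = -3.
h_k = 3·(-3)^(k-0).
S = 3·((-3)^17 - 1)/(-3 - 1) = 3·(-129140163 - 1)/(-4) = 96855123.

96855123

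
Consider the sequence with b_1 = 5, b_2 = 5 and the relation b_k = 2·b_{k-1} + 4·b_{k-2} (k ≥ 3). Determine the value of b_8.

b_3 = 30  b_4 = 80  b_5 = 280  b_6 = 880  b_7 = 2880  b_8 = 9280.

9280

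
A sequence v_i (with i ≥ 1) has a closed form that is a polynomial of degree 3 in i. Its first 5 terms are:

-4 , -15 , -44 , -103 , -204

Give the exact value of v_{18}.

1st diffs: -11, -29, -59, -101.
2nd diffs: -18, -30, -42.
3rd diffs: -12, -12 (constant).
Newton forward-difference form: v_i = -4 + (-11)·C(i-1,1) + (-18)·C(i-1,2) + (-12)·C(i-1,3).
At i = 18: i-1 = 17, so v_{18} = -4 - 187 - 2448 - 8160 = -10799.

-10799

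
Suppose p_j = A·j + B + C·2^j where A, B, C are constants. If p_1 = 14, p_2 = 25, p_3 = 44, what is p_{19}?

2097212

At j = 1, 2, 3: A + B + 2C = 14; 2A + B + 4C = 25; 3A + B + 8C = 44.
Subtracting the first from the second: A + 2C = 11.
Subtracting the second from the third: A + 4C = 19.
Solving: C = 4, A = 3, then B = 3.
So p_j = 3·j + 3 + 4·2^j; at j=19 this is 2097212.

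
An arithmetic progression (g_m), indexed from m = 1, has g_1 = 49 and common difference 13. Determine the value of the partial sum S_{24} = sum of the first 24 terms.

4764

g_m = 49 + (m - 1)·13.
g_{24} = 348; S = 24·(49 + 348)/2 = 4764.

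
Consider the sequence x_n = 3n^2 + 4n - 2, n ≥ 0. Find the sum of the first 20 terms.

Over n = 0..19: Σn = 190, Σn² = 2470.
Total = (3)·2470 + (4)·190 + (-2)·20 = 8130.

8130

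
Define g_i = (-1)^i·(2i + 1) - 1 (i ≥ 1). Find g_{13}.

(-1)^13 = -1; 2i + 1 at i=13 is 27; so g_{13} = -28.

-28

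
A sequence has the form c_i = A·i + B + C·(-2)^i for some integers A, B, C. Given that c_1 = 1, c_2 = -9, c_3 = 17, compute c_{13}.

Plug in i = 1, 2, 3: A + B - 2C = 1; 2A + B + 4C = -9; 3A + B - 8C = 17.
Subtracting the first from the second: A + 6C = -10.
Subtracting the second from the third: A - 12C = 26.
Solving: C = -2, A = 2, then B = -5.
Therefore c_{13} = 26 + (-5) + (-2)·(-8192) = 16405.

16405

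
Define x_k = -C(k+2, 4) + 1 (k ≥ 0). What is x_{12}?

-1000

C(14, 4) = 1001, so x_{12} = -1000.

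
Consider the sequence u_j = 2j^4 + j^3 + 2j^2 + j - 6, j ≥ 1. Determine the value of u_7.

u_7 = 2·7^4 + 1·7^3 + 2·7^2 + 1·7 - 6 = 5244.

5244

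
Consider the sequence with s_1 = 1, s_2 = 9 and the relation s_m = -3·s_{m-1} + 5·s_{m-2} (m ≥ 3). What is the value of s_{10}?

Iterate the recurrence:
s_3 = -22  s_4 = 111  s_5 = -443  s_6 = 1884  s_7 = -7867  s_8 = 33021  s_9 = -138398  s_{10} = 580299.

580299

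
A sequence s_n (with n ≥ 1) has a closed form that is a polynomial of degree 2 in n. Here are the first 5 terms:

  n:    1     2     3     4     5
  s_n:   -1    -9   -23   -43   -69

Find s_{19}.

-1063

1st diffs: -8, -14, -20, -26.
2nd diffs: -6, -6, -6 (constant).
So s_n = -3n^2 + n + 1.
Evaluating at n = 19 gives s_{19} = -1063.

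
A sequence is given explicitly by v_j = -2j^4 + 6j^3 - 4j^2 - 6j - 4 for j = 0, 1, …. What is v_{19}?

v_{19} = -2·19^4 + 6·19^3 - 4·19^2 - 6·19 - 4 = -221050.

-221050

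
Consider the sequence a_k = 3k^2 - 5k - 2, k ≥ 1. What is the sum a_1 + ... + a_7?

Over k = 1..7: Σk = 28, Σk² = 140.
Total = (3)·140 + (-5)·28 + (-2)·7 = 266.

266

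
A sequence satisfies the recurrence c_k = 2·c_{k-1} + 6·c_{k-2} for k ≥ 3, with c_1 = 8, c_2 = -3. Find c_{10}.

Step forward from the initial values:
c_3 = 42;  c_4 = 66;  c_5 = 384;  c_6 = 1164;  c_7 = 4632;  c_8 = 16248;  c_9 = 60288;  c_{10} = 218064.

218064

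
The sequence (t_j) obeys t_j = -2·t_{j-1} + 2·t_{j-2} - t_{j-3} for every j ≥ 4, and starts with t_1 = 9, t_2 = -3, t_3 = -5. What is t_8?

t_4 = -5;  t_5 = 3;  t_6 = -11;  t_7 = 33;  t_8 = -91.

-91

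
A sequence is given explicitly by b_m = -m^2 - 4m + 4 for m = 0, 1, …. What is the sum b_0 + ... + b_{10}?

Over m = 0..10: Σm = 55, Σm² = 385.
Total = (-1)·385 + (-4)·55 + (4)·11 = -561.

-561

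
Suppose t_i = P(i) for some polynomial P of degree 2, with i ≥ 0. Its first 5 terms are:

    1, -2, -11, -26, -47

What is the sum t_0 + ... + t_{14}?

-3030

1st diffs: -3, -9, -15, -21.
2nd diffs: -6, -6, -6 (constant).
Newton forward-difference form: t_i = 1 + (-3)·C(i,1) + (-6)·C(i,2).
Continuing: …, -74, -107, -146, -191, …, t_{14} = -587.
Summing i = 0..14 (15 terms) gives -3030.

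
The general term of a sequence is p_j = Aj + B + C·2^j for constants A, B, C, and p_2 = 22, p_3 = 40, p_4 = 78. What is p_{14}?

81898

Plug in j = 2, 3, 4: 2A + B + 4C = 22; 3A + B + 8C = 40; 4A + B + 16C = 78.
Subtracting the first from the second: A + 4C = 18.
Subtracting the second from the third: A + 8C = 38.
Solving: C = 5, A = -2, then B = 6.
Therefore p_{14} = -28 + 6 + 5·16384 = 81898.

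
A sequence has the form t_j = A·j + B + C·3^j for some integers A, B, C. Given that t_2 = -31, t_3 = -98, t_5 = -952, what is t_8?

-26209

Write the equations: 2A + B + 9C = -31; 3A + B + 27C = -98; 5A + B + 243C = -952.
Subtracting the first from the second: A + 18C = -67.
Subtracting the second from the third: 2A + 216C = -854.
Solving: C = -4, A = 5, then B = -5.
Hence t_8 = 5·8 + (-5) + (-4)·6561 = -26209.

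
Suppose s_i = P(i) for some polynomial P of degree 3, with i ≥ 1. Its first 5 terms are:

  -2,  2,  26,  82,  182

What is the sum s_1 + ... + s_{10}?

5080

1st diffs: 4, 24, 56, 100.
2nd diffs: 20, 32, 44.
3rd diffs: 12, 12 (constant).
Newton forward-difference form: s_i = -2 + 4·C(i-1,1) + 20·C(i-1,2) + 12·C(i-1,3).
Continuing: …, 338, 562, 866, 1262, …, s_{10} = 1762.
Summing i = 1..10 (10 terms) gives 5080.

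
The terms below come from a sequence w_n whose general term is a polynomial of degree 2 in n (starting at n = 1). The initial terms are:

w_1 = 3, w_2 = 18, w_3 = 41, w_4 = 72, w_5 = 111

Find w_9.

347

1st diffs: 15, 23, 31, 39.
2nd diffs: 8, 8, 8 (constant).
Newton forward-difference form: w_n = 3 + 15·C(n-1,1) + 8·C(n-1,2).
At n = 9: n-1 = 8, so w_9 = 3 + 120 + 224 = 347.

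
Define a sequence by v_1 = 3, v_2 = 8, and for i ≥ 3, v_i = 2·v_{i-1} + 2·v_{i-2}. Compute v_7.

1224

Step forward from the initial values:
v_3 = 22  v_4 = 60  v_5 = 164  v_6 = 448  v_7 = 1224.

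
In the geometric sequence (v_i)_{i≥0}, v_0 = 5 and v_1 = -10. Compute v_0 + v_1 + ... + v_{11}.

-6825

Common ratio r = -2.
v_i = 5·(-2)^(i-0).
S = 5·((-2)^12 - 1)/(-2 - 1) = 5·(4096 - 1)/(-3) = -6825.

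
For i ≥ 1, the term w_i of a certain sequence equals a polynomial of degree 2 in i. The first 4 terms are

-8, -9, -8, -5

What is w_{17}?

216

1st diffs: -1, 1, 3.
2nd diffs: 2, 2 (constant).
Newton forward-difference form: w_i = -8 + (-1)·C(i-1,1) + 2·C(i-1,2).
At i = 17: i-1 = 16, so w_{17} = -8 - 16 + 240 = 216.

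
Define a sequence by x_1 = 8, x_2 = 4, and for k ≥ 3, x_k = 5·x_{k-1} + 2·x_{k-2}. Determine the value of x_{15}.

20263387284

Compute successive terms:
x_3 = 36  x_4 = 188  x_5 = 1012  …  x_{12} = 130688028  x_{13} = 702092852  x_{14} = 3771840316  x_{15} = 20263387284.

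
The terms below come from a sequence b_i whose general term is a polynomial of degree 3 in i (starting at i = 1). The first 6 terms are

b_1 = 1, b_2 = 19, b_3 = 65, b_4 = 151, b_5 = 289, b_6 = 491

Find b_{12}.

3719

1st diffs: 18, 46, 86, 138, 202.
2nd diffs: 28, 40, 52, 64.
3rd diffs: 12, 12, 12 (constant).
Newton forward-difference form: b_i = 1 + 18·C(i-1,1) + 28·C(i-1,2) + 12·C(i-1,3).
At i = 12: i-1 = 11, so b_{12} = 1 + 198 + 1540 + 1980 = 3719.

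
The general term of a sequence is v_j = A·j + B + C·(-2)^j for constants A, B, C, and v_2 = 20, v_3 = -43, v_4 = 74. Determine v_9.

-2581

At j = 2, 3, 4: 2A + B + 4C = 20; 3A + B - 8C = -43; 4A + B + 16C = 74.
Subtracting the first from the second: A - 12C = -63.
Subtracting the second from the third: A + 24C = 117.
Solving: C = 5, A = -3, then B = 6.
Therefore v_9 = -27 + 6 + 5·(-512) = -2581.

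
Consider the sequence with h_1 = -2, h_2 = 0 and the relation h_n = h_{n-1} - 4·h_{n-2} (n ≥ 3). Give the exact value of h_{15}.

Applying the relation repeatedly:
h_3 = 8; h_4 = 8; h_5 = -24; …; h_{12} = 2440; h_{13} = 7912; h_{14} = -1848; h_{15} = -33496.

-33496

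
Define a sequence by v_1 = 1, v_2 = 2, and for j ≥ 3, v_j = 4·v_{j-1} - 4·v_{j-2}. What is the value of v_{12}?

v_3 = 4;  v_4 = 8;  v_5 = 16;  v_6 = 32;  v_7 = 64;  v_8 = 128;  v_9 = 256;  v_{10} = 512;  v_{11} = 1024;  v_{12} = 2048.
(Characteristic roots are 2 and 2.)

2048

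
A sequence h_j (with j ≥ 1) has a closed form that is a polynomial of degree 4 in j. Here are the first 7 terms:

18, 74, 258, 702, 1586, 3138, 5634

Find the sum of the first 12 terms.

135428

1st diffs: 56, 184, 444, 884, 1552, 2496.
2nd diffs: 128, 260, 440, 668, 944.
3rd diffs: 132, 180, 228, 276.
4th diffs: 48, 48, 48 (constant).
Newton forward-difference form: h_j = 18 + 56·C(j-1,1) + 128·C(j-1,2) + 132·C(j-1,3) + 48·C(j-1,4).
Continuing: …, 9398, 14802, 22266, 32258, …, h_{12} = 45294.
Summing j = 1..12 (12 terms) gives 135428.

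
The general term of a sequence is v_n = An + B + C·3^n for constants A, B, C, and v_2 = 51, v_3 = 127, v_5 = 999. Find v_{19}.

4649045951

Plug in n = 2, 3, 5: 2A + B + 9C = 51; 3A + B + 27C = 127; 5A + B + 243C = 999.
Subtracting the first from the second: A + 18C = 76.
Subtracting the second from the third: 2A + 216C = 872.
Solving: C = 4, A = 4, then B = 7.
Therefore v_{19} = 76 + 7 + 4·1162261467 = 4649045951.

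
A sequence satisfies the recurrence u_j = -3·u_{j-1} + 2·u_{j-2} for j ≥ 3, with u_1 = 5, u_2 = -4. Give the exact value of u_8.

Applying the relation repeatedly:
u_3 = 22  u_4 = -74  u_5 = 266  u_6 = -946  u_7 = 3370  u_8 = -12002.

-12002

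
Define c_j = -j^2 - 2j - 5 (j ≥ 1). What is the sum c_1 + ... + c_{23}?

Over j = 1..23: Σj = 276, Σj² = 4324.
Total = (-1)·4324 + (-2)·276 + (-5)·23 = -4991.

-4991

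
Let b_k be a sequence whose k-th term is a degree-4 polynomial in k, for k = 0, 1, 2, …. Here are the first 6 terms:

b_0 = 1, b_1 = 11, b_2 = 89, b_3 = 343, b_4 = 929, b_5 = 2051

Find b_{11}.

1st diffs: 10, 78, 254, 586, 1122.
2nd diffs: 68, 176, 332, 536.
3rd diffs: 108, 156, 204.
4th diffs: 48, 48 (constant).
So b_k = 2k^4 + 6k^3 + 2k^2 + 1.
Evaluating at k = 11 gives b_{11} = 37511.

37511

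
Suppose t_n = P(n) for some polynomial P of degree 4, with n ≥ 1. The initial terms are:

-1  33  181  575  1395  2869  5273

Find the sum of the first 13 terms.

191399

1st diffs: 34, 148, 394, 820, 1474, 2404.
2nd diffs: 114, 246, 426, 654, 930.
3rd diffs: 132, 180, 228, 276.
4th diffs: 48, 48, 48 (constant).
Newton forward-difference form: t_n = -1 + 34·C(n-1,1) + 114·C(n-1,2) + 132·C(n-1,3) + 48·C(n-1,4).
Continuing: …, 8931, 14215, 21545, 31389, …, t_{13} = 60731.
Summing n = 1..13 (13 terms) gives 191399.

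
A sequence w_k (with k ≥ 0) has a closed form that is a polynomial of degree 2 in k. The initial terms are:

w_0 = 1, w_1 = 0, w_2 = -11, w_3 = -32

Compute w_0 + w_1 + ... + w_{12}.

-2925

1st diffs: -1, -11, -21.
2nd diffs: -10, -10 (constant).
So w_k = -5k^2 + 4k + 1.
Continuing: …, -63, -104, -155, -216, …, w_{12} = -671.
Summing k = 0..12 (13 terms) gives -2925.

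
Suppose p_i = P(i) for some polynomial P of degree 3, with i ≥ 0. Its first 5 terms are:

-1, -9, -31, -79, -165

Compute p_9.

-1585

1st diffs: -8, -22, -48, -86.
2nd diffs: -14, -26, -38.
3rd diffs: -12, -12 (constant).
Newton forward-difference form: p_i = -1 + (-8)·C(i,1) + (-14)·C(i,2) + (-12)·C(i,3).
At i = 9: i = 9, so p_9 = -1 - 72 - 504 - 1008 = -1585.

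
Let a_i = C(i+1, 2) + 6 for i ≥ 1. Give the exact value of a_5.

21

C(6, 2) = 15, so a_5 = 21.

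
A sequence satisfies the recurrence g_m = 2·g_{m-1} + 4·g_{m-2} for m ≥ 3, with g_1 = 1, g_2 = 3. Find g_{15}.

13082624

Applying the relation repeatedly:
g_3 = 10;  g_4 = 32;  g_5 = 104;  …;  g_{12} = 386048;  g_{13} = 1249280;  g_{14} = 4042752;  g_{15} = 13082624.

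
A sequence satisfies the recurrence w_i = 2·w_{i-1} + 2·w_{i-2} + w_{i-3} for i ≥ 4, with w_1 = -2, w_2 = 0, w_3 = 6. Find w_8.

w_4 = 10  w_5 = 32  w_6 = 90  w_7 = 254  w_8 = 720.

720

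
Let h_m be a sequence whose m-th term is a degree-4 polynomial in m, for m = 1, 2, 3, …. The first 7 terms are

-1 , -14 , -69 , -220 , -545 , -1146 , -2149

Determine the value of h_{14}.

1st diffs: -13, -55, -151, -325, -601, -1003.
2nd diffs: -42, -96, -174, -276, -402.
3rd diffs: -54, -78, -102, -126.
4th diffs: -24, -24, -24 (constant).
Newton forward-difference form: h_m = -1 + (-13)·C(m-1,1) + (-42)·C(m-1,2) + (-54)·C(m-1,3) + (-24)·C(m-1,4).
At m = 14: m-1 = 13, so h_{14} = -1 - 169 - 3276 - 15444 - 17160 = -36050.

-36050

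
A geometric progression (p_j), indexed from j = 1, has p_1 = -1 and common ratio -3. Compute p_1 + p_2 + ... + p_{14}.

p_j = (-1)·(-3)^(j-1).
S = (-1)·((-3)^14 - 1)/(-3 - 1) = (-1)·(4782969 - 1)/(-4) = 1195742.

1195742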